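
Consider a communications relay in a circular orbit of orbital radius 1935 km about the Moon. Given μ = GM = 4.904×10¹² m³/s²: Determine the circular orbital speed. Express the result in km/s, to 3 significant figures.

v ≈ 1.59 km/s

r = 1935 km = 1.935×10⁶ m.
For a circular orbit v = √(μ/r) = √(4.904×10¹² / 1.935×10⁶) = √(2.534×10⁶) = 1592 m/s.
That is 1.592 km/s.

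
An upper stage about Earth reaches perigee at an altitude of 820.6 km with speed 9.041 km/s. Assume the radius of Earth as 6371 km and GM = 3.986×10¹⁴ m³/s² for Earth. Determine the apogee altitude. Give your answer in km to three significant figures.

r_p = 6371 + 820.6 = 7191.6 km = 7.192×10⁶ m.
Specific energy ε = v²/2 − μ/r = -1.456×10⁷ J/kg, so a = −μ/(2ε) = 1.369×10⁷ m.
The apsides satisfy r_p + r_a = 2a, so the apogee radius is 2a − r_p = 2.019×10⁷ m = 20192 km.
Apogee altitude = 20192 − 6371 = 13821 km.

apogee altitude ≈ 13800 km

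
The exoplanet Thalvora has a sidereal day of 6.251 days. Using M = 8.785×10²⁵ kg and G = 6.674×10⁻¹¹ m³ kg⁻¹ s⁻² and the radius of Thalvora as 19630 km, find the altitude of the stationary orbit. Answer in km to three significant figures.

h_sync ≈ 3.32×10⁵ km

μ = GM = 6.674×10⁻¹¹ × 8.785×10²⁵ = 5.863×10¹⁵ m³/s².
T = 6.251 days = 5.401×10⁵ s.
A synchronous orbit has period T, so by Kepler's third law a = (μT²/4π²)^(1/3).
μT²/4π² = 5.863×10¹⁵ × (5.401×10⁵)² / 39.48 = 4.332×10²⁵ m³.
a = 3.512×10⁸ m = 3.5121×10⁵ km.
Altitude h = a − R = 3.5121×10⁵ − 19630 = 3.3158×10⁵ km.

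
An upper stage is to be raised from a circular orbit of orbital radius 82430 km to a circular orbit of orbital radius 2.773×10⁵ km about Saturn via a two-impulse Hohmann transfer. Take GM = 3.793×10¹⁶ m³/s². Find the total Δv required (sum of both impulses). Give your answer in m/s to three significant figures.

r₁ = 82430 km = 8.243×10⁷ m.
r₂ = 2.773×10⁵ km = 2.773×10⁸ m.
Transfer ellipse a_t = (r₁ + r₂)/2 = 1.799×10⁸ m.
At r₁: circular v_c1 = √(μ/r₁) = 21450 m/s; transfer-perikrone v_p = √[μ(2/r₁ − 1/a_t)] = 26630 m/s.
Δv₁ = v_p − v_c1 = 5184 m/s.
At r₂: circular v_c2 = √(μ/r₂) = 11700 m/s; transfer-apokrone v_a = √[μ(2/r₂ − 1/a_t)] = 7917 m/s.
Δv₂ = v_c2 − v_a = 3778 m/s.
Total Δv = Δv₁ + Δv₂ = 8962 m/s.

Δv_total ≈ 8960 m/s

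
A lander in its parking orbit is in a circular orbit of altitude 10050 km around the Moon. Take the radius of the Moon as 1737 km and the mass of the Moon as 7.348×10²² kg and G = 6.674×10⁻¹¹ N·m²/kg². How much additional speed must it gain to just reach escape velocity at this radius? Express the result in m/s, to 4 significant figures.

Δv ≈ 267.2 m/s

μ = GM = 6.674×10⁻¹¹ × 7.348×10²² = 4.904×10¹² m³/s².
r = 1737 + 10050 = 11787 km = 1.1787×10⁷ m.
Circular speed v_c = √(μ/r) = 645.0 m/s.
Escape speed v_esc = √(2μ/r) = √2 × v_c = 912.2 m/s.
Δv = v_esc − v_c = 267.2 m/s.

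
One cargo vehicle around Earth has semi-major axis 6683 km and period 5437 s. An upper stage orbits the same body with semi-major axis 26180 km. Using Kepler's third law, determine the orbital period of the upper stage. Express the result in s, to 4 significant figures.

T₂ ≈ 42160 s

Kepler's third law: T² ∝ a³, so T₂ = T₁ (a₂/a₁)^(3/2).
a₂/a₁ = 3.917, (a₂/a₁)^(3/2) = 7.753.
T₂ = 5437 × 7.753 = 42160 s.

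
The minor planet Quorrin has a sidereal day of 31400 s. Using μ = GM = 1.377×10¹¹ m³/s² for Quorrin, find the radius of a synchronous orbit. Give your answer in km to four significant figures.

r_sync ≈ 1509 km

A synchronous orbit has period T, so by Kepler's third law a = (μT²/4π²)^(1/3).
μT²/4π² = 1.377×10¹¹ × (3.140×10⁴)² / 39.48 = 3.439×10¹⁸ m³.
a = 1.509×10⁶ m = 1509.4 km.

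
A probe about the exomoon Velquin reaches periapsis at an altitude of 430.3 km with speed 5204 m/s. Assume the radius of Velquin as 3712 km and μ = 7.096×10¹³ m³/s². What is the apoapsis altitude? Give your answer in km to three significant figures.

apoapsis altitude ≈ 11900 km

r_p = 3712 + 430.3 = 4142.3 km = 4.142×10⁶ m.
Specific energy ε = v²/2 − μ/r = -3.590×10⁶ J/kg, so a = −μ/(2ε) = 9.884×10⁶ m.
The apsides satisfy r_p + r_a = 2a, so the apoapsis radius is 2a − r_p = 1.562×10⁷ m = 15625 km.
Apoapsis altitude = 15625 − 3712 = 11913 km.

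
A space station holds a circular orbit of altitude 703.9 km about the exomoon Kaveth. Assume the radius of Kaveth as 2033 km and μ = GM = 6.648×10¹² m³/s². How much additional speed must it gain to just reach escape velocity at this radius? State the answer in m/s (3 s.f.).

Δv ≈ 646 m/s

r = 2033 + 703.9 = 2736.9 km = 2.7369×10⁶ m.
Circular speed v_c = √(μ/r) = 1559 m/s.
Escape speed v_esc = √(2μ/r) = √2 × v_c = 2204 m/s.
Δv = v_esc − v_c = 645.6 m/s.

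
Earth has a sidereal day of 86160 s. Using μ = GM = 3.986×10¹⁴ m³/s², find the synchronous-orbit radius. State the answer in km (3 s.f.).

A synchronous orbit has period T, so by Kepler's third law a = (μT²/4π²)^(1/3).
μT²/4π² = 3.986×10¹⁴ × (8.616×10⁴)² / 39.48 = 7.495×10²² m³.
a = 4.216×10⁷ m = 42163 km.

r_sync ≈ 42200 km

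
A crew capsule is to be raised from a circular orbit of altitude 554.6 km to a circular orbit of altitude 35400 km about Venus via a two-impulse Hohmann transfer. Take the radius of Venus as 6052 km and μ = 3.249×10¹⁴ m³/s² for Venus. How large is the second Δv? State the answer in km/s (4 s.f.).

Δv ≈ 1.332 km/s

r₁ = 6052 + 554.6 = 6606.6 km = 6.6066×10⁶ m.
r₂ = 6052 + 35400 = 41452 km = 4.1452×10⁷ m.
Transfer ellipse a_t = (r₁ + r₂)/2 = 2.403×10⁷ m.
At r₁: circular v_c1 = √(μ/r₁) = 7013 m/s; transfer-periapsis v_p = √[μ(2/r₁ − 1/a_t)] = 9211 m/s.
At r₂: circular v_c2 = √(μ/r₂) = 2800 m/s; transfer-apoapsis v_a = √[μ(2/r₂ − 1/a_t)] = 1468 m/s.
Δv₂ = v_c2 − v_a = 1332 m/s.
= 1.332 km/s.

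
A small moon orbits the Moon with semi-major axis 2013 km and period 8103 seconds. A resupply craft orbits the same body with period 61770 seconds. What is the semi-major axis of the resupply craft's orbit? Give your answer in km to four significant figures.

Kepler's third law: a³ ∝ T², so a₂ = a₁ (T₂/T₁)^(2/3).
T₂/T₁ = 7.623, (T₂/T₁)^(2/3) = 3.873.
a₂ = 2013 × 3.873 = 7797 km.

a₂ ≈ 7797 km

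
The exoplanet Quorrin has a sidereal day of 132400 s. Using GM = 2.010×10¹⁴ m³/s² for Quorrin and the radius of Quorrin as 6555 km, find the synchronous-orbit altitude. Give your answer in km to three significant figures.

A synchronous orbit has period T, so by Kepler's third law a = (μT²/4π²)^(1/3).
μT²/4π² = 2.010×10¹⁴ × (1.324×10⁵)² / 39.48 = 8.925×10²² m³.
a = 4.469×10⁷ m = 44689 km.
Altitude h = a − R = 44689 − 6555 = 38134 km.

h_sync ≈ 38100 km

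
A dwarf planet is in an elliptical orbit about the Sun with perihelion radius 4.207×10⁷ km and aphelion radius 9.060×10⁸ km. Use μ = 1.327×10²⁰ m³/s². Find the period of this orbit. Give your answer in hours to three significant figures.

T ≈ 49400 hours

Semi-major axis a = (r_p + r_a)/2 = (4.2070×10⁷ + 9.0600×10⁸)/2 = 4.7404×10⁸ km = 4.740×10¹¹ m.
By Kepler's third law T = 2π√(a³/μ) = 2π × 2.833×10⁷ = 1.780×10⁸ s.
= 49450 hours.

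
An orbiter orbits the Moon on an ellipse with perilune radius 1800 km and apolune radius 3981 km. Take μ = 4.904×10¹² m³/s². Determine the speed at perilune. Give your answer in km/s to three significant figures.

Semi-major axis a = (r_p + r_a)/2 = 2890.5 km = 2.890×10⁶ m.
Vis-viva: v² = μ(2/r − 1/a) = 4.904×10¹² × (1.111×10⁻⁶ − 3.460×10⁻⁷) = 3.752×10⁶ m²/s².
v = 1937 m/s = 1.937 km/s.

v ≈ 1.94 km/s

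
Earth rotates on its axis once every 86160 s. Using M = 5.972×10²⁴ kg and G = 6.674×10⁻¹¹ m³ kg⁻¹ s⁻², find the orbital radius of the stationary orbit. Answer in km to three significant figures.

μ = GM = 6.674×10⁻¹¹ × 5.972×10²⁴ = 3.986×10¹⁴ m³/s².
A synchronous orbit has period T, so by Kepler's third law a = (μT²/4π²)^(1/3).
μT²/4π² = 3.986×10¹⁴ × (8.616×10⁴)² / 39.48 = 7.495×10²² m³.
a = 4.216×10⁷ m = 42162 km.

r_sync ≈ 42200 km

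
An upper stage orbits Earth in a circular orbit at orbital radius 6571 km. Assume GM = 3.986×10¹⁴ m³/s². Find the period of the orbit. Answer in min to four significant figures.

r = 6571 km = 6.571×10⁶ m.
Kepler's third law: T = 2π√(r³/μ) = 2π√((6.571×10⁶)³ / 3.986×10¹⁴).
r³/μ = 7.118×10⁵ s², so T = 2π × 8.437×10² = 5.301×10³ s.
Converting: 5.301×10³ s ÷ 60.00 = 88.35 min.

T ≈ 88.35 min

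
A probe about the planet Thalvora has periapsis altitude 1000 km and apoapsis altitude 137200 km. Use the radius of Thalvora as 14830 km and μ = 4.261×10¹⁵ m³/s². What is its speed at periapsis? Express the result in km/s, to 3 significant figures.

v ≈ 22.1 km/s

r_p = 14830 + 1000 = 15830 km = 1.5830×10⁷ m.
r_a = 14830 + 137200 = 152030 km = 1.5203×10⁸ m.
Semi-major axis a = (r_p + r_a)/2 = 83930 km = 8.393×10⁷ m.
Vis-viva: v² = μ(2/r − 1/a) = 4.261×10¹⁵ × (1.263×10⁻⁷ − 1.191×10⁻⁸) = 4.876×10⁸ m²/s².
v = 22080 m/s = 22.08 km/s.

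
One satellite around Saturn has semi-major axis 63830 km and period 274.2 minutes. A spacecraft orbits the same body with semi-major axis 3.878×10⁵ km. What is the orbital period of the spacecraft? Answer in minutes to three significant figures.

Kepler's third law: T² ∝ a³, so T₂ = T₁ (a₂/a₁)^(3/2).
a₂/a₁ = 6.076, (a₂/a₁)^(3/2) = 14.98.
T₂ = 274.2 × 14.98 = 4106 minutes.

T₂ ≈ 4110 minutes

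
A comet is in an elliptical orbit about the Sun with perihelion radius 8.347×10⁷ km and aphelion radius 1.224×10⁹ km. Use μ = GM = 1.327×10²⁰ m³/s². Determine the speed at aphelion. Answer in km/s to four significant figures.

v ≈ 3.721 km/s

Semi-major axis a = (r_p + r_a)/2 = 6.5374×10⁸ km = 6.537×10¹¹ m.
Vis-viva: v² = μ(2/r − 1/a) = 1.327×10²⁰ × (1.634×10⁻¹² − 1.530×10⁻¹²) = 1.384×10⁷ m²/s².
v = 3721 m/s = 3.721 km/s.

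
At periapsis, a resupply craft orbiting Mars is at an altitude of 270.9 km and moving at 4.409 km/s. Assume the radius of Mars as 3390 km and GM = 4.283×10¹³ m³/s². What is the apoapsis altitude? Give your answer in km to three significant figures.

apoapsis altitude ≈ 14600 km

r_p = 3390 + 270.9 = 3660.9 km = 3.661×10⁶ m.
Specific energy ε = v²/2 − μ/r = -1.980×10⁶ J/kg, so a = −μ/(2ε) = 1.082×10⁷ m.
The apsides satisfy r_p + r_a = 2a, so the apoapsis radius is 2a − r_p = 1.797×10⁷ m = 17974 km.
Apoapsis altitude = 17974 − 3390 = 14584 km.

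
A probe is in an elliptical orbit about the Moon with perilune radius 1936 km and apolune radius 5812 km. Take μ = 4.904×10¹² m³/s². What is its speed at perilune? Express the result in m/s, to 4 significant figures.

Semi-major axis a = (r_p + r_a)/2 = 3874.0 km = 3.874×10⁶ m.
Vis-viva: v² = μ(2/r − 1/a) = 4.904×10¹² × (1.033×10⁻⁶ − 2.581×10⁻⁷) = 3.800×10⁶ m²/s².
v = 1949 m/s.

v ≈ 1949 m/s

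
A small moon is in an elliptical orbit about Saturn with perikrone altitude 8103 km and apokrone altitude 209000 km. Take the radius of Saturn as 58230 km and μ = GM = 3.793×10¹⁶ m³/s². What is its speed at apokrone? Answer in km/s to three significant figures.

v ≈ 7.51 km/s

r_p = 58230 + 8103 = 66333 km = 6.6333×10⁷ m.
r_a = 58230 + 209000 = 267230 km = 2.6723×10⁸ m.
Semi-major axis a = (r_p + r_a)/2 = 1.6678×10⁵ km = 1.668×10⁸ m.
Vis-viva: v² = μ(2/r − 1/a) = 3.793×10¹⁶ × (7.484×10⁻⁹ − 5.996×10⁻⁹) = 5.645×10⁷ m²/s².
v = 7513 m/s = 7.513 km/s.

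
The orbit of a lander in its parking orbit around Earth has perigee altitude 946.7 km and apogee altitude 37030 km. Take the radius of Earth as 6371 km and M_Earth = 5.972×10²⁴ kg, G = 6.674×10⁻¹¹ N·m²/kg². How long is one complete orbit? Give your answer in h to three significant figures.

T ≈ 11.2 h

μ = GM = 6.674×10⁻¹¹ × 5.972×10²⁴ = 3.986×10¹⁴ m³/s².
r_p = 6371 + 946.7 = 7317.7 km = 7.3177×10⁶ m.
r_a = 6371 + 37030 = 43401 km = 4.3401×10⁷ m.
Semi-major axis a = (r_p + r_a)/2 = (7317.7 + 43401)/2 = 25359 km = 2.536×10⁷ m.
By Kepler's third law T = 2π√(a³/μ) = 2π × 6.397×10³ = 4.019×10⁴ s.
= 11.16 h.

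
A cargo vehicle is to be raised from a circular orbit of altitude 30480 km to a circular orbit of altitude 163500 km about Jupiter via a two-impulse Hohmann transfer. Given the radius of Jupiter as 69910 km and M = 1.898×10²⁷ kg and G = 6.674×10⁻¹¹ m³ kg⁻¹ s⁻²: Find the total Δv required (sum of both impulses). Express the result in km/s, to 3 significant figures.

μ = GM = 6.674×10⁻¹¹ × 1.898×10²⁷ = 1.267×10¹⁷ m³/s².
r₁ = 69910 + 30480 = 100390 km = 1.0039×10⁸ m.
r₂ = 69910 + 163500 = 233410 km = 2.3341×10⁸ m.
Transfer ellipse a_t = (r₁ + r₂)/2 = 1.669×10⁸ m.
At r₁: circular v_c1 = √(μ/r₁) = 35520 m/s; transfer-perijove v_p = √[μ(2/r₁ − 1/a_t)] = 42010 m/s.
Δv₁ = v_p − v_c1 = 6486 m/s.
At r₂: circular v_c2 = √(μ/r₂) = 23300 m/s; transfer-apojove v_a = √[μ(2/r₂ − 1/a_t)] = 18070 m/s.
Δv₂ = v_c2 − v_a = 5228 m/s.
Total Δv = Δv₁ + Δv₂ = 11710 m/s = 11.71 km/s.

Δv_total ≈ 11.7 km/s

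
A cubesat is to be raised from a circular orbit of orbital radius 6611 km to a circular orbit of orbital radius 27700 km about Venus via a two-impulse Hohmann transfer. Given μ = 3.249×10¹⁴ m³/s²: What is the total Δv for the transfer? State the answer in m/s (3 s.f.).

r₁ = 6611 km = 6.611×10⁶ m.
r₂ = 27700 km = 2.770×10⁷ m.
Transfer ellipse a_t = (r₁ + r₂)/2 = 1.716×10⁷ m.
At r₁: circular v_c1 = √(μ/r₁) = 7010 m/s; transfer-periapsis v_p = √[μ(2/r₁ − 1/a_t)] = 8908 m/s.
Δv₁ = v_p − v_c1 = 1898 m/s.
At r₂: circular v_c2 = √(μ/r₂) = 3425 m/s; transfer-apoapsis v_a = √[μ(2/r₂ − 1/a_t)] = 2126 m/s.
Δv₂ = v_c2 − v_a = 1299 m/s.
Total Δv = Δv₁ + Δv₂ = 3196 m/s.

Δv_total ≈ 3200 m/s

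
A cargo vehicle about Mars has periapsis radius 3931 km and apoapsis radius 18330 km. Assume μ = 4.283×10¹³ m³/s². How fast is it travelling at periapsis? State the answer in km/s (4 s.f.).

v ≈ 4.236 km/s

Semi-major axis a = (r_p + r_a)/2 = 11130 km = 1.113×10⁷ m.
Vis-viva: v² = μ(2/r − 1/a) = 4.283×10¹³ × (5.088×10⁻⁷ − 8.984×10⁻⁸) = 1.794×10⁷ m²/s².
v = 4236 m/s = 4.236 km/s.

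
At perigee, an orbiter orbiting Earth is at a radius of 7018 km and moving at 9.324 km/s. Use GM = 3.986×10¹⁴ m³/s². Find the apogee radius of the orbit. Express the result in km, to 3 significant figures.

apogee radius ≈ 22900 km

r_p = 7.018×10⁶ m.
Specific energy ε = v²/2 − μ/r = -1.333×10⁷ J/kg, so a = −μ/(2ε) = 1.495×10⁷ m.
The apsides satisfy r_p + r_a = 2a, so the apogee radius is 2a − r_p = 2.289×10⁷ m = 22888 km.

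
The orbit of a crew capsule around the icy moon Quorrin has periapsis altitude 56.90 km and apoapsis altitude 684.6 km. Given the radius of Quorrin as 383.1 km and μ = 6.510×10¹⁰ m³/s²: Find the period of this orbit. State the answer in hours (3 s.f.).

r_p = 383.1 + 56.90 = 440.00 km = 4.4000×10⁵ m.
r_a = 383.1 + 684.6 = 1067.7 km = 1.0677×10⁶ m.
Semi-major axis a = (r_p + r_a)/2 = (440.00 + 1067.7)/2 = 753.85 km = 7.538×10⁵ m.
By Kepler's third law T = 2π√(a³/μ) = 2π × 2.565×10³ = 1.612×10⁴ s.
= 4.477 hours.

T ≈ 4.48 hours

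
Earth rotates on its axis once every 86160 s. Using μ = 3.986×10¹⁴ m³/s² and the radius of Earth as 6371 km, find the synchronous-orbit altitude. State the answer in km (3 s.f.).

A synchronous orbit has period T, so by Kepler's third law a = (μT²/4π²)^(1/3).
μT²/4π² = 3.986×10¹⁴ × (8.616×10⁴)² / 39.48 = 7.495×10²² m³.
a = 4.216×10⁷ m = 42163 km.
Altitude h = a − R = 42163 − 6371 = 35792 km.

h_sync ≈ 35800 km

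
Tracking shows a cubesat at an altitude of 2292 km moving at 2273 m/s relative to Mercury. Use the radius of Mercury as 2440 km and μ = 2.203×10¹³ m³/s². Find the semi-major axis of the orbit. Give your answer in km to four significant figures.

a ≈ 5315 km

r = 2440 + 2292 = 4732.0 km = 4.732×10⁶ m.
Vis-viva rearranged: 1/a = 2/r − v²/μ = 4.227×10⁻⁷ − 2.345×10⁻⁷ = 1.881×10⁻⁷ m⁻¹.
a = 5.315×10⁶ m = 5315.4 km.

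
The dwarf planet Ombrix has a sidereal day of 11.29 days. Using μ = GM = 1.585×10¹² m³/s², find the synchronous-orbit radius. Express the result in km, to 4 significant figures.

r_sync ≈ 33680 km

T = 11.29 days = 9.755×10⁵ s.
A synchronous orbit has period T, so by Kepler's third law a = (μT²/4π²)^(1/3).
μT²/4π² = 1.585×10¹² × (9.755×10⁵)² / 39.48 = 3.820×10²² m³.
a = 3.368×10⁷ m = 33679 km.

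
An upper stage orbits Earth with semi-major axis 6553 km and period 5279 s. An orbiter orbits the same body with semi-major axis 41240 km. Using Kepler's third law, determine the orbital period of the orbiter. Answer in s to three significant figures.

Kepler's third law: T² ∝ a³, so T₂ = T₁ (a₂/a₁)^(3/2).
a₂/a₁ = 6.293, (a₂/a₁)^(3/2) = 15.79.
T₂ = 5279 × 15.79 = 83340 s.

T₂ ≈ 83300 s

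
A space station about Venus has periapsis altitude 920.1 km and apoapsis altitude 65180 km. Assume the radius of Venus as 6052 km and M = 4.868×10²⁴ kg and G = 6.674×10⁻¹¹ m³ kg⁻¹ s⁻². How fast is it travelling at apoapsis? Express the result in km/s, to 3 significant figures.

v ≈ 0.902 km/s

μ = GM = 6.674×10⁻¹¹ × 4.868×10²⁴ = 3.249×10¹⁴ m³/s².
r_p = 6052 + 920.1 = 6972.1 km = 6.9721×10⁶ m.
r_a = 6052 + 65180 = 71232 km = 7.1232×10⁷ m.
Semi-major axis a = (r_p + r_a)/2 = 39102 km = 3.910×10⁷ m.
Vis-viva: v² = μ(2/r − 1/a) = 3.249×10¹⁴ × (2.808×10⁻⁸ − 2.557×10⁻⁸) = 8.133×10⁵ m²/s².
v = 901.8 m/s = 0.9018 km/s.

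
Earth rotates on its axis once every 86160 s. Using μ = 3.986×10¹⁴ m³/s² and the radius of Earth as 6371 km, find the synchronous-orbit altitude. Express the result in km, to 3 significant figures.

A synchronous orbit has period T, so by Kepler's third law a = (μT²/4π²)^(1/3).
μT²/4π² = 3.986×10¹⁴ × (8.616×10⁴)² / 39.48 = 7.495×10²² m³.
a = 4.216×10⁷ m = 42163 km.
Altitude h = a − R = 42163 − 6371 = 35792 km.

h_sync ≈ 35800 km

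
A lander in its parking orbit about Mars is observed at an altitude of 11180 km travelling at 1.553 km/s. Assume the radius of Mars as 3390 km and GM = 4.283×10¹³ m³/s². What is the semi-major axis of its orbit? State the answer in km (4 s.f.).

r = 3390 + 11180 = 14570 km = 1.457×10⁷ m.
Vis-viva rearranged: 1/a = 2/r − v²/μ = 1.373×10⁻⁷ − 5.631×10⁻⁸ = 8.096×10⁻⁸ m⁻¹.
a = 1.235×10⁷ m = 12352 km.

a ≈ 12350 km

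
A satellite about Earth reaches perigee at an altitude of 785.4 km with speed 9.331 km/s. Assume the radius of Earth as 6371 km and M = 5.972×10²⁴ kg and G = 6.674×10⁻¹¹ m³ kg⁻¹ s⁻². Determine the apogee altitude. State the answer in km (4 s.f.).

apogee altitude ≈ 19250 km

μ = GM = 6.674×10⁻¹¹ × 5.972×10²⁴ = 3.986×10¹⁴ m³/s².
r_p = 6371 + 785.4 = 7156.4 km = 7.156×10⁶ m.
Specific energy ε = v²/2 − μ/r = -1.216×10⁷ J/kg, so a = −μ/(2ε) = 1.639×10⁷ m.
The apsides satisfy r_p + r_a = 2a, so the apogee radius is 2a − r_p = 2.562×10⁷ m = 25619 km.
Apogee altitude = 25619 − 6371 = 19248 km.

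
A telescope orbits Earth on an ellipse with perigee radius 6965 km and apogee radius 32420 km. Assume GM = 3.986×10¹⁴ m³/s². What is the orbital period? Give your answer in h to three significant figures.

T ≈ 7.64 h

Semi-major axis a = (r_p + r_a)/2 = (6965.0 + 32420)/2 = 19692 km = 1.969×10⁷ m.
By Kepler's third law T = 2π√(a³/μ) = 2π × 4.377×10³ = 2.750×10⁴ s.
= 7.639 h.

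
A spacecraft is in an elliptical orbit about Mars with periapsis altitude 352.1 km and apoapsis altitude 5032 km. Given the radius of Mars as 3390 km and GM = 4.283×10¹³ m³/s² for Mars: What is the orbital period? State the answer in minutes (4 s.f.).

T ≈ 240.0 minutes

r_p = 3390 + 352.1 = 3742.1 km = 3.7421×10⁶ m.
r_a = 3390 + 5032 = 8422.0 km = 8.4220×10⁶ m.
Semi-major axis a = (r_p + r_a)/2 = (3742.1 + 8422.0)/2 = 6082.1 km = 6.082×10⁶ m.
By Kepler's third law T = 2π√(a³/μ) = 2π × 2.292×10³ = 1.440×10⁴ s.
= 240.0 minutes.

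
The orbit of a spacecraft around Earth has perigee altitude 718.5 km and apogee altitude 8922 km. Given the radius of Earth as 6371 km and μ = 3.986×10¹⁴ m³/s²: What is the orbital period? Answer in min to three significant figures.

r_p = 6371 + 718.5 = 7089.5 km = 7.0895×10⁶ m.
r_a = 6371 + 8922 = 15293 km = 1.5293×10⁷ m.
Semi-major axis a = (r_p + r_a)/2 = (7089.5 + 15293)/2 = 11191 km = 1.119×10⁷ m.
By Kepler's third law T = 2π√(a³/μ) = 2π × 1.875×10³ = 1.178×10⁴ s.
= 196.4 min.

T ≈ 196 min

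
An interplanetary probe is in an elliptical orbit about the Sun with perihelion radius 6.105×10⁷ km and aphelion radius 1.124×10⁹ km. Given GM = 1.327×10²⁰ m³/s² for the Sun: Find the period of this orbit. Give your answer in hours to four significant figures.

Semi-major axis a = (r_p + r_a)/2 = (6.1050×10⁷ + 1.1240×10⁹)/2 = 5.9252×10⁸ km = 5.925×10¹¹ m.
By Kepler's third law T = 2π√(a³/μ) = 2π × 3.959×10⁷ = 2.488×10⁸ s.
= 69100 hours.

T ≈ 69100 hours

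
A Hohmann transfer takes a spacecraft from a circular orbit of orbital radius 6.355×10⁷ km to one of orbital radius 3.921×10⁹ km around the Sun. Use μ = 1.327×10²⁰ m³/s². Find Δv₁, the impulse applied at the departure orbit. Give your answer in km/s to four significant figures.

r₁ = 6.355×10⁷ km = 6.355×10¹⁰ m.
r₂ = 3.921×10⁹ km = 3.921×10¹² m.
Transfer ellipse a_t = (r₁ + r₂)/2 = 1.992×10¹² m.
At r₁: circular v_c1 = √(μ/r₁) = 45700 m/s; transfer-perihelion v_p = √[μ(2/r₁ − 1/a_t)] = 64110 m/s.
Δv₁ = v_p − v_c1 = 18410 m/s.
= 18.41 km/s.

Δv ≈ 18.41 km/s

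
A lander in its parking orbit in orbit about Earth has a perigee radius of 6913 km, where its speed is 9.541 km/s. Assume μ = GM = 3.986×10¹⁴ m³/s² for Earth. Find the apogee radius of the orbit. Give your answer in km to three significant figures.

r_p = 6.913×10⁶ m.
Specific energy ε = v²/2 − μ/r = -1.214×10⁷ J/kg, so a = −μ/(2ε) = 1.641×10⁷ m.
The apsides satisfy r_p + r_a = 2a, so the apogee radius is 2a − r_p = 2.591×10⁷ m = 25909 km.

apogee radius ≈ 25900 km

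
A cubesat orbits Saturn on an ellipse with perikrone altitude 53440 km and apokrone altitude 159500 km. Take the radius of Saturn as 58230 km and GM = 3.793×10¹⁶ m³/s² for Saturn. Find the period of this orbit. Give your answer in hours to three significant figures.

T ≈ 18.9 hours

r_p = 58230 + 53440 = 111670 km = 1.1167×10⁸ m.
r_a = 58230 + 159500 = 217730 km = 2.1773×10⁸ m.
Semi-major axis a = (r_p + r_a)/2 = (1.1167×10⁵ + 2.1773×10⁵)/2 = 1.6470×10⁵ km = 1.647×10⁸ m.
By Kepler's third law T = 2π√(a³/μ) = 2π × 1.085×10⁴ = 6.819×10⁴ s.
= 18.94 hours.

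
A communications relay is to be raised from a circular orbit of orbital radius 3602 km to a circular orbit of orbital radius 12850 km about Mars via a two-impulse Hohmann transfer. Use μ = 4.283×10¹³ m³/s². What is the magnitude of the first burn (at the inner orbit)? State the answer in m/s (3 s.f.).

Δv ≈ 862 m/s

r₁ = 3602 km = 3.602×10⁶ m.
r₂ = 12850 km = 1.285×10⁷ m.
Transfer ellipse a_t = (r₁ + r₂)/2 = 8.226×10⁶ m.
At r₁: circular v_c1 = √(μ/r₁) = 3448 m/s; transfer-periapsis v_p = √[μ(2/r₁ − 1/a_t)] = 4310 m/s.
Δv₁ = v_p − v_c1 = 861.5 m/s.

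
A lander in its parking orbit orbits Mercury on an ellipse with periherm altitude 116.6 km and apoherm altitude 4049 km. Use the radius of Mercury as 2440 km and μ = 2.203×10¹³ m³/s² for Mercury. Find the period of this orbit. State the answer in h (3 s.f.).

r_p = 2440 + 116.6 = 2556.6 km = 2.5566×10⁶ m.
r_a = 2440 + 4049 = 6489.0 km = 6.4890×10⁶ m.
Semi-major axis a = (r_p + r_a)/2 = (2556.6 + 6489.0)/2 = 4522.8 km = 4.523×10⁶ m.
By Kepler's third law T = 2π√(a³/μ) = 2π × 2.049×10³ = 1.288×10⁴ s.
= 3.577 h.

T ≈ 3.58 h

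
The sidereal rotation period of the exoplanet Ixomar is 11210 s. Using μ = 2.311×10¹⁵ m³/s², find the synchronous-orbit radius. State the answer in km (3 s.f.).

A synchronous orbit has period T, so by Kepler's third law a = (μT²/4π²)^(1/3).
μT²/4π² = 2.311×10¹⁵ × (1.121×10⁴)² / 39.48 = 7.356×10²¹ m³.
a = 1.945×10⁷ m = 19448 km.

r_sync ≈ 19400 km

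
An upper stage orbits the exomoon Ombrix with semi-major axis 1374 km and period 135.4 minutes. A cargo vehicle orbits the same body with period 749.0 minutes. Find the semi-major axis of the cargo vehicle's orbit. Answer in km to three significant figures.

a₂ ≈ 4300 km

Kepler's third law: a³ ∝ T², so a₂ = a₁ (T₂/T₁)^(2/3).
T₂/T₁ = 5.532, (T₂/T₁)^(2/3) = 3.128.
a₂ = 1374 × 3.128 = 4298 km.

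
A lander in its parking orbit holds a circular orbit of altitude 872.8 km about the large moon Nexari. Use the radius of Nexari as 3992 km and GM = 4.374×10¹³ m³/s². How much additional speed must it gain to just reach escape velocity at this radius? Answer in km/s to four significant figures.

Δv ≈ 1.242 km/s

r = 3992 + 872.8 = 4864.8 km = 4.8648×10⁶ m.
Circular speed v_c = √(μ/r) = 2999 m/s.
Escape speed v_esc = √(2μ/r) = √2 × v_c = 4241 m/s.
Δv = v_esc − v_c = 1242 m/s = 1.242 km/s.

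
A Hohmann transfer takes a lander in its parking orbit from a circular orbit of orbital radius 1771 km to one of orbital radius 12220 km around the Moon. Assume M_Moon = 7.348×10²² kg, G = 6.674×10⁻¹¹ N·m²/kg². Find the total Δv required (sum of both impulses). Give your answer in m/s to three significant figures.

Δv_total ≈ 850 m/s

μ = GM = 6.674×10⁻¹¹ × 7.348×10²² = 4.904×10¹² m³/s².
r₁ = 1771 km = 1.771×10⁶ m.
r₂ = 12220 km = 1.222×10⁷ m.
Transfer ellipse a_t = (r₁ + r₂)/2 = 6.996×10⁶ m.
At r₁: circular v_c1 = √(μ/r₁) = 1664 m/s; transfer-perilune v_p = √[μ(2/r₁ − 1/a_t)] = 2199 m/s.
Δv₁ = v_p − v_c1 = 535.3 m/s.
At r₂: circular v_c2 = √(μ/r₂) = 633.5 m/s; transfer-apolune v_a = √[μ(2/r₂ − 1/a_t)] = 318.7 m/s.
Δv₂ = v_c2 − v_a = 314.7 m/s.
Total Δv = Δv₁ + Δv₂ = 850.0 m/s.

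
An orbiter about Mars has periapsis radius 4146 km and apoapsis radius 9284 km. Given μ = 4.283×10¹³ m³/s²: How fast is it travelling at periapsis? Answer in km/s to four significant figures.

Semi-major axis a = (r_p + r_a)/2 = 6715.0 km = 6.715×10⁶ m.
Vis-viva: v² = μ(2/r − 1/a) = 4.283×10¹³ × (4.824×10⁻⁷ − 1.489×10⁻⁷) = 1.428×10⁷ m²/s².
v = 3779 m/s = 3.779 km/s.

v ≈ 3.779 km/s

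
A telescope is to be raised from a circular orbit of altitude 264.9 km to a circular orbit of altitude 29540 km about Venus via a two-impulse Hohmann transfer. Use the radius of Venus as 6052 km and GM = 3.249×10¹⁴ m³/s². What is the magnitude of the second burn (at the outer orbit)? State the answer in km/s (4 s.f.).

Δv ≈ 1.362 km/s

r₁ = 6052 + 264.9 = 6316.9 km = 6.3169×10⁶ m.
r₂ = 6052 + 29540 = 35592 km = 3.5592×10⁷ m.
Transfer ellipse a_t = (r₁ + r₂)/2 = 2.095×10⁷ m.
At r₁: circular v_c1 = √(μ/r₁) = 7172 m/s; transfer-periapsis v_p = √[μ(2/r₁ − 1/a_t)] = 9347 m/s.
At r₂: circular v_c2 = √(μ/r₂) = 3021 m/s; transfer-apoapsis v_a = √[μ(2/r₂ − 1/a_t)] = 1659 m/s.
Δv₂ = v_c2 − v_a = 1362 m/s.
= 1.362 km/s.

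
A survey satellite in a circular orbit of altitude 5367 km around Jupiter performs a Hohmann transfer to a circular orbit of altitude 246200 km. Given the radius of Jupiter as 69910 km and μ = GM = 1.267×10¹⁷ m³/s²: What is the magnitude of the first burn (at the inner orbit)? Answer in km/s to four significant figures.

r₁ = 69910 + 5367 = 75277 km = 7.5277×10⁷ m.
r₂ = 69910 + 246200 = 316110 km = 3.1611×10⁸ m.
Transfer ellipse a_t = (r₁ + r₂)/2 = 1.957×10⁸ m.
At r₁: circular v_c1 = √(μ/r₁) = 41030 m/s; transfer-perijove v_p = √[μ(2/r₁ − 1/a_t)] = 52140 m/s.
Δv₁ = v_p − v_c1 = 11120 m/s.
= 11.12 km/s.

Δv ≈ 11.12 km/s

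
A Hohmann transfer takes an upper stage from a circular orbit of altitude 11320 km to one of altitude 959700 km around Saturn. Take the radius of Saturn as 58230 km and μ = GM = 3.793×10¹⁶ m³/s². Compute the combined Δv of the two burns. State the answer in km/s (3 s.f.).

r₁ = 58230 + 11320 = 69550 km = 6.9550×10⁷ m.
r₂ = 58230 + 959700 = 1017900 km = 1.0179×10⁹ m.
Transfer ellipse a_t = (r₁ + r₂)/2 = 5.437×10⁸ m.
At r₁: circular v_c1 = √(μ/r₁) = 23350 m/s; transfer-perikrone v_p = √[μ(2/r₁ − 1/a_t)] = 31950 m/s.
Δv₁ = v_p − v_c1 = 8600 m/s.
At r₂: circular v_c2 = √(μ/r₂) = 6104 m/s; transfer-apokrone v_a = √[μ(2/r₂ − 1/a_t)] = 2183 m/s.
Δv₂ = v_c2 − v_a = 3921 m/s.
Total Δv = Δv₁ + Δv₂ = 12520 m/s = 12.52 km/s.

Δv_total ≈ 12.5 km/s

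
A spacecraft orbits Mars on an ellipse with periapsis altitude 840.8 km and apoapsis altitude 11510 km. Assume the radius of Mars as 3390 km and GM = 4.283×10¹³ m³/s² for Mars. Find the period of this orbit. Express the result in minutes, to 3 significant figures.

T ≈ 473 minutes

r_p = 3390 + 840.8 = 4230.8 km = 4.2308×10⁶ m.
r_a = 3390 + 11510 = 14900 km = 1.4900×10⁷ m.
Semi-major axis a = (r_p + r_a)/2 = (4230.8 + 14900)/2 = 9565.4 km = 9.565×10⁶ m.
By Kepler's third law T = 2π√(a³/μ) = 2π × 4.520×10³ = 2.840×10⁴ s.
= 473.4 minutes.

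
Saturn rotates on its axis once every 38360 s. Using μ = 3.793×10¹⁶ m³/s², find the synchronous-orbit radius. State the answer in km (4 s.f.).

r_sync ≈ 1.122×10⁵ km

A synchronous orbit has period T, so by Kepler's third law a = (μT²/4π²)^(1/3).
μT²/4π² = 3.793×10¹⁶ × (3.836×10⁴)² / 39.48 = 1.414×10²⁴ m³.
a = 1.122×10⁸ m = 1.1223×10⁵ km.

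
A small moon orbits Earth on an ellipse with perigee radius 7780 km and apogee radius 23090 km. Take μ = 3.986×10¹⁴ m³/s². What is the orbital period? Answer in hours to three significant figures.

Semi-major axis a = (r_p + r_a)/2 = (7780.0 + 23090)/2 = 15435 km = 1.544×10⁷ m.
By Kepler's third law T = 2π√(a³/μ) = 2π × 3.037×10³ = 1.908×10⁴ s.
= 5.301 hours.

T ≈ 5.30 hours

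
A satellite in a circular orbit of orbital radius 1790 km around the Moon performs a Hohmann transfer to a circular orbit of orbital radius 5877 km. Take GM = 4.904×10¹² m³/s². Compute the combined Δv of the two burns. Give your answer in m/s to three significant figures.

r₁ = 1790 km = 1.790×10⁶ m.
r₂ = 5877 km = 5.877×10⁶ m.
Transfer ellipse a_t = (r₁ + r₂)/2 = 3.834×10⁶ m.
At r₁: circular v_c1 = √(μ/r₁) = 1655 m/s; transfer-perilune v_p = √[μ(2/r₁ − 1/a_t)] = 2049 m/s.
Δv₁ = v_p − v_c1 = 394.2 m/s.
At r₂: circular v_c2 = √(μ/r₂) = 913.5 m/s; transfer-apolune v_a = √[μ(2/r₂ − 1/a_t)] = 624.2 m/s.
Δv₂ = v_c2 − v_a = 289.3 m/s.
Total Δv = Δv₁ + Δv₂ = 683.5 m/s.

Δv_total ≈ 683 m/s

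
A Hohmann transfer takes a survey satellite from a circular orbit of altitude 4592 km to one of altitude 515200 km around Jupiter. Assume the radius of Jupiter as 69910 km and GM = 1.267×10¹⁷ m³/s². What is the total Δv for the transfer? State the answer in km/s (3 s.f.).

Δv_total ≈ 21.4 km/s

r₁ = 69910 + 4592 = 74502 km = 7.4502×10⁷ m.
r₂ = 69910 + 515200 = 585110 km = 5.8511×10⁸ m.
Transfer ellipse a_t = (r₁ + r₂)/2 = 3.298×10⁸ m.
At r₁: circular v_c1 = √(μ/r₁) = 41240 m/s; transfer-perijove v_p = √[μ(2/r₁ − 1/a_t)] = 54930 m/s.
Δv₁ = v_p − v_c1 = 13690 m/s.
At r₂: circular v_c2 = √(μ/r₂) = 14720 m/s; transfer-apojove v_a = √[μ(2/r₂ − 1/a_t)] = 6994 m/s.
Δv₂ = v_c2 − v_a = 7721 m/s.
Total Δv = Δv₁ + Δv₂ = 21410 m/s = 21.41 km/s.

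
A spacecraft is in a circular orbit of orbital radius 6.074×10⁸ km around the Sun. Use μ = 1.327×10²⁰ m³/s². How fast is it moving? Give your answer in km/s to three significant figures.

r = 6.074×10⁸ km = 6.074×10¹¹ m.
For a circular orbit v = √(μ/r) = √(1.327×10²⁰ / 6.074×10¹¹) = √(2.185×10⁸) = 14780 m/s.
That is 14.78 km/s.

v ≈ 14.8 km/s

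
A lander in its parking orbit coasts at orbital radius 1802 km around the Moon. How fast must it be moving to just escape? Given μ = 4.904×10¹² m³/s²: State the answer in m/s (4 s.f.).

v_esc ≈ 2333 m/s

r = 1802 km = 1.802×10⁶ m.
Escape speed v_esc = √(2μ/r) = √(2 × 4.904×10¹² / 1.802×10⁶) = √(5.443×10⁶) = 2333 m/s.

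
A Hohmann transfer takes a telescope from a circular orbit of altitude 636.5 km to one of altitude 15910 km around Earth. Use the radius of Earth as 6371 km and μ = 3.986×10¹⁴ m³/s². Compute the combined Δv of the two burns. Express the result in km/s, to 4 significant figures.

Δv_total ≈ 3.065 km/s

r₁ = 6371 + 636.5 = 7007.5 km = 7.0075×10⁶ m.
r₂ = 6371 + 15910 = 22281 km = 2.2281×10⁷ m.
Transfer ellipse a_t = (r₁ + r₂)/2 = 1.464×10⁷ m.
At r₁: circular v_c1 = √(μ/r₁) = 7542 m/s; transfer-perigee v_p = √[μ(2/r₁ − 1/a_t)] = 9303 m/s.
Δv₁ = v_p − v_c1 = 1761 m/s.
At r₂: circular v_c2 = √(μ/r₂) = 4230 m/s; transfer-apogee v_a = √[μ(2/r₂ − 1/a_t)] = 2926 m/s.
Δv₂ = v_c2 − v_a = 1304 m/s.
Total Δv = Δv₁ + Δv₂ = 3065 m/s = 3.065 km/s.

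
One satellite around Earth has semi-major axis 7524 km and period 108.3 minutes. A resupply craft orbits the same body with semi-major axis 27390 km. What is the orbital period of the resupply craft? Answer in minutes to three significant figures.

T₂ ≈ 752 minutes

Kepler's third law: T² ∝ a³, so T₂ = T₁ (a₂/a₁)^(3/2).
a₂/a₁ = 3.640, (a₂/a₁)^(3/2) = 6.946.
T₂ = 108.3 × 6.946 = 752.2 minutes.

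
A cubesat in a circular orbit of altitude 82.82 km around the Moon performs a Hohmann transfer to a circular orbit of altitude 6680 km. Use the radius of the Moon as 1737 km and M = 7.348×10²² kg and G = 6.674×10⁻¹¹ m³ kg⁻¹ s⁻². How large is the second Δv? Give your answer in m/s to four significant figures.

Δv ≈ 308.2 m/s

μ = GM = 6.674×10⁻¹¹ × 7.348×10²² = 4.904×10¹² m³/s².
r₁ = 1737 + 82.82 = 1819.8 km = 1.8198×10⁶ m.
r₂ = 1737 + 6680 = 8417.0 km = 8.4170×10⁶ m.
Transfer ellipse a_t = (r₁ + r₂)/2 = 5.118×10⁶ m.
At r₁: circular v_c1 = √(μ/r₁) = 1642 m/s; transfer-perilune v_p = √[μ(2/r₁ − 1/a_t)] = 2105 m/s.
At r₂: circular v_c2 = √(μ/r₂) = 763.3 m/s; transfer-apolune v_a = √[μ(2/r₂ − 1/a_t)] = 455.1 m/s.
Δv₂ = v_c2 − v_a = 308.2 m/s.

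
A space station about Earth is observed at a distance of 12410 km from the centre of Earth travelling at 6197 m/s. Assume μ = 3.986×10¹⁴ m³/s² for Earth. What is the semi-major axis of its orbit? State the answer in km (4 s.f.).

a ≈ 15430 km

r = 1.241×10⁷ m.
Vis-viva rearranged: 1/a = 2/r − v²/μ = 1.612×10⁻⁷ − 9.634×10⁻⁸ = 6.482×10⁻⁸ m⁻¹.
a = 1.543×10⁷ m = 15428 km.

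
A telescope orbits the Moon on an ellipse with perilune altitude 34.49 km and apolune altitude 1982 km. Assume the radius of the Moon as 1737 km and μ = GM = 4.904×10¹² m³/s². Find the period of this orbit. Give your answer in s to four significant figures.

r_p = 1737 + 34.49 = 1771.5 km = 1.7715×10⁶ m.
r_a = 1737 + 1982 = 3719.0 km = 3.7190×10⁶ m.
Semi-major axis a = (r_p + r_a)/2 = (1771.5 + 3719.0)/2 = 2745.2 km = 2.745×10⁶ m.
By Kepler's third law T = 2π√(a³/μ) = 2π × 2.054×10³ = 1.291×10⁴ s.

T ≈ 12910 s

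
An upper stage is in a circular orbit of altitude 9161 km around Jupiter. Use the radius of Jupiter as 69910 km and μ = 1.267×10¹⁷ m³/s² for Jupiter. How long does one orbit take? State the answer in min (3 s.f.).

T ≈ 207 min

r = 69910 + 9161 = 79071 km = 7.9071×10⁷ m.
Kepler's third law: T = 2π√(r³/μ) = 2π√((7.907×10⁷)³ / 1.267×10¹⁷).
r³/μ = 3.902×10⁶ s², so T = 2π × 1.975×10³ = 1.241×10⁴ s.
Converting: 1.241×10⁴ s ÷ 60.00 = 206.9 min.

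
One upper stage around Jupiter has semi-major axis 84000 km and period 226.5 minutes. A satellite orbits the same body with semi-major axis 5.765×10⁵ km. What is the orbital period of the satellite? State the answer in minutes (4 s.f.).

T₂ ≈ 4072 minutes

Kepler's third law: T² ∝ a³, so T₂ = T₁ (a₂/a₁)^(3/2).
a₂/a₁ = 6.863, (a₂/a₁)^(3/2) = 17.98.
T₂ = 226.5 × 17.98 = 4072 minutes.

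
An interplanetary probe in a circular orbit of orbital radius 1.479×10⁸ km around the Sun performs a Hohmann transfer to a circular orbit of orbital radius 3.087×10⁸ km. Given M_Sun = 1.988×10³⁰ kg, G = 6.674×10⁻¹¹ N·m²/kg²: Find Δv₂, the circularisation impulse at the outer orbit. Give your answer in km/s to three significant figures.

Δv ≈ 4.05 km/s

μ = GM = 6.674×10⁻¹¹ × 1.988×10³⁰ = 1.327×10²⁰ m³/s².
r₁ = 1.479×10⁸ km = 1.479×10¹¹ m.
r₂ = 3.087×10⁸ km = 3.087×10¹¹ m.
Transfer ellipse a_t = (r₁ + r₂)/2 = 2.283×10¹¹ m.
At r₁: circular v_c1 = √(μ/r₁) = 29950 m/s; transfer-perihelion v_p = √[μ(2/r₁ − 1/a_t)] = 34830 m/s.
At r₂: circular v_c2 = √(μ/r₂) = 20730 m/s; transfer-aphelion v_a = √[μ(2/r₂ − 1/a_t)] = 16690 m/s.
Δv₂ = v_c2 − v_a = 4045 m/s.
= 4.045 km/s.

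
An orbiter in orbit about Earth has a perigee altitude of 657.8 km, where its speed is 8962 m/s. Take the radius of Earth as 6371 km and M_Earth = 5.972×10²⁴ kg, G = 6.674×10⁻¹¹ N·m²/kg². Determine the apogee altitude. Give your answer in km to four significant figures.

μ = GM = 6.674×10⁻¹¹ × 5.972×10²⁴ = 3.986×10¹⁴ m³/s².
r_p = 6371 + 657.8 = 7028.8 km = 7.029×10⁶ m.
Specific energy ε = v²/2 − μ/r = -1.655×10⁷ J/kg, so a = −μ/(2ε) = 1.204×10⁷ m.
The apsides satisfy r_p + r_a = 2a, so the apogee radius is 2a − r_p = 1.706×10⁷ m = 17059 km.
Apogee altitude = 17059 − 6371 = 10688 km.

apogee altitude ≈ 10690 km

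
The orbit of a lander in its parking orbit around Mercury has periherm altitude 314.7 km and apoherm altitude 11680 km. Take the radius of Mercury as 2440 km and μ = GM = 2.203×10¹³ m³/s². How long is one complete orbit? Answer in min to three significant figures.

r_p = 2440 + 314.7 = 2754.7 km = 2.7547×10⁶ m.
r_a = 2440 + 11680 = 14120 km = 1.4120×10⁷ m.
Semi-major axis a = (r_p + r_a)/2 = (2754.7 + 14120)/2 = 8437.4 km = 8.437×10⁶ m.
By Kepler's third law T = 2π√(a³/μ) = 2π × 5.222×10³ = 3.281×10⁴ s.
= 546.8 min.

T ≈ 547 min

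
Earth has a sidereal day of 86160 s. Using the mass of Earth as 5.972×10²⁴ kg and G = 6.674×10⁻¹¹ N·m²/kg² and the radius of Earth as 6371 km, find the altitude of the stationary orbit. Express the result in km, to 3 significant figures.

μ = GM = 6.674×10⁻¹¹ × 5.972×10²⁴ = 3.986×10¹⁴ m³/s².
A synchronous orbit has period T, so by Kepler's third law a = (μT²/4π²)^(1/3).
μT²/4π² = 3.986×10¹⁴ × (8.616×10⁴)² / 39.48 = 7.495×10²² m³.
a = 4.216×10⁷ m = 42162 km.
Altitude h = a − R = 42162 − 6371 = 35791 km.

h_sync ≈ 35800 km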